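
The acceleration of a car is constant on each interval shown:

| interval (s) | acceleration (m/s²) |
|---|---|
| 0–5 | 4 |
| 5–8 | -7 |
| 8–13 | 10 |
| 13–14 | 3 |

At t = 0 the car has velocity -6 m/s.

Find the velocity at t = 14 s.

Δv equals the area under the a-t graph; then v = v₀ + Δv.
0–5 s: 4 × 5 = 20 m/s
5–8 s: -7 × 3 = -21 m/s
8–13 s: 10 × 5 = 50 m/s
13–14 s: 3 × 1 = 3 m/s
Δv = 52 m/s, so v(14) = -6 + (52) = 46 m/s.

46 m/s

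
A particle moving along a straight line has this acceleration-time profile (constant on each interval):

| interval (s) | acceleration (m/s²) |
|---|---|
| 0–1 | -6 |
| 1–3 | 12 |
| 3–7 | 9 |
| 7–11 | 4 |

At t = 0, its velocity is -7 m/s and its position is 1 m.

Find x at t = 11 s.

On each constant-a segment, Δv = aΔt and Δx = v₀Δt + ½aΔt²; chain segment to segment.
0–1 s: v starts -7 m/s; Δx = -7·1 + ½·-6·1² = -10 m; v ends -13 m/s.
1–3 s: v starts -13 m/s; Δx = -13·2 + ½·12·2² = -2 m; v ends 11 m/s.
3–7 s: v starts 11 m/s; Δx = 11·4 + ½·9·4² = 116 m; v ends 47 m/s.
7–11 s: v starts 47 m/s; Δx = 47·4 + ½·4·4² = 220 m; v ends 63 m/s.
x(11) = 1 + Σ Δx = 325 m.

325 m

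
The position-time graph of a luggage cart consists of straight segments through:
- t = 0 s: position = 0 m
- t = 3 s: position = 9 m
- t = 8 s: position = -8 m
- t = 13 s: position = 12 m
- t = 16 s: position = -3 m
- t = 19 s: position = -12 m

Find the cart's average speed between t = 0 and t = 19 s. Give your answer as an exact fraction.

70/19 m/s

Average speed = (total path length)/(elapsed time); on a piecewise-linear x-t graph the path length is Σ|Δx|.
0–3 s: |Δx| = |9 − 0| = 9 m
3–8 s: |Δx| = |-8 − 9| = 17 m
8–13 s: |Δx| = |12 − -8| = 20 m
13–16 s: |Δx| = |-3 − 12| = 15 m
16–19 s: |Δx| = |-12 − -3| = 9 m
Total path = 70 m; average speed = 70/19 = 70/19 m/s.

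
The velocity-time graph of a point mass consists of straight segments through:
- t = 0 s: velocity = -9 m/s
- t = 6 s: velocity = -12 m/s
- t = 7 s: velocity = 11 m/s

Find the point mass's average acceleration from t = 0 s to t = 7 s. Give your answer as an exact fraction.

20/7 m/s²

Average acceleration = Δv/Δt = (11 − -9)/(7 − 0) = 20/7 m/s².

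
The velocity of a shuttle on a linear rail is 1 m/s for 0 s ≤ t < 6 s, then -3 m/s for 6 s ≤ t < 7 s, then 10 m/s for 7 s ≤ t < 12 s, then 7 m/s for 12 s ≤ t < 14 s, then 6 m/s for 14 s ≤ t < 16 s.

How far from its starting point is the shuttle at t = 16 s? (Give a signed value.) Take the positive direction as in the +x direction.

79 m

Net displacement equals the area under the velocity-time graph (areas below the axis count negative).
0–6 s: 1 × 6 = 6 m
6–7 s: -3 × 1 = -3 m
7–12 s: 10 × 5 = 50 m
12–14 s: 7 × 2 = 14 m
14–16 s: 6 × 2 = 12 m
Net displacement = 79 m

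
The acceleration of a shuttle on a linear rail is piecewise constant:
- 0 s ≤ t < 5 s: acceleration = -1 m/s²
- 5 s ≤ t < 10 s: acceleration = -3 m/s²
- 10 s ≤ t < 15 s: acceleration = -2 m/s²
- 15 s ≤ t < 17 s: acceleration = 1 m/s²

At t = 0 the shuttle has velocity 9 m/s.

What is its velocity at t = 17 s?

Δv equals the area under the a-t graph; then v = v₀ + Δv.
0–5 s: -1 × 5 = -5 m/s
5–10 s: -3 × 5 = -15 m/s
10–15 s: -2 × 5 = -10 m/s
15–17 s: 1 × 2 = 2 m/s
Δv = -28 m/s, so v(17) = 9 + (-28) = -19 m/s.

-19 m/s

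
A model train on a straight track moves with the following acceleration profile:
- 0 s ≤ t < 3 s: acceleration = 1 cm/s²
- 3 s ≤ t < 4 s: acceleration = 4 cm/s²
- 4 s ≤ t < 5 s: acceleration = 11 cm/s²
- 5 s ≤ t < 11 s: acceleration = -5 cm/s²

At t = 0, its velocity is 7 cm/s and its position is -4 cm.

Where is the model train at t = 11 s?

On each constant-a segment, Δv = aΔt and Δx = v₀Δt + ½aΔt²; chain segment to segment.
0–3 s: v starts 7 cm/s; Δx = 7·3 + ½·1·3² = 25.5 cm; v ends 10 cm/s.
3–4 s: v starts 10 cm/s; Δx = 10·1 + ½·4·1² = 12 cm; v ends 14 cm/s.
4–5 s: v starts 14 cm/s; Δx = 14·1 + ½·11·1² = 19.5 cm; v ends 25 cm/s.
5–11 s: v starts 25 cm/s; Δx = 25·6 + ½·-5·6² = 60 cm; v ends -5 cm/s.
x(11) = -4 + Σ Δx = 113 cm.

113 cm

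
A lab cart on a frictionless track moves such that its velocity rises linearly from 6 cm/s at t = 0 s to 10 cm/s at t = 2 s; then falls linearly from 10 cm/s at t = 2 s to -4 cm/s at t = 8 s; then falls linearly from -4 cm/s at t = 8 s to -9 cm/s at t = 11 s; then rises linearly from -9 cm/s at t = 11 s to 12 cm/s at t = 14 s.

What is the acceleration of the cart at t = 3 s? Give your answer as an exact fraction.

Acceleration is the slope of the v-t graph on 2–8 s: (-4 − 10)/(8 − 2) = -7/3 cm/s².

-7/3 cm/s²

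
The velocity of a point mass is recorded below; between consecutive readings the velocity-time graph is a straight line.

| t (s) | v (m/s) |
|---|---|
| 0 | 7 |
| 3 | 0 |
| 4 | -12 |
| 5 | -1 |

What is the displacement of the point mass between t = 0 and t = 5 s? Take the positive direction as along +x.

-2 m

Net displacement equals the area under the velocity-time graph (areas below the axis count negative).
0–3 s: ½(7 + 0)(3) = 10.5 m
3–4 s: ½(0 + -12)(1) = -6 m
4–5 s: ½(-12 + -1)(1) = -6.5 m
Net displacement = -2 m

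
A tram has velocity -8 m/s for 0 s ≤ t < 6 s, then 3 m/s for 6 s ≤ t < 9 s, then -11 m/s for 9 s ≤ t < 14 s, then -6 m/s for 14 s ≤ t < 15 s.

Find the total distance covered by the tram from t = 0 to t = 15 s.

Total distance travelled is ∫|v| dt — sum the magnitudes of each area piece.
0–6 s: |-8| × 6 = 48 m
6–9 s: |3| × 3 = 9 m
9–14 s: |-11| × 5 = 55 m
14–15 s: |-6| × 1 = 6 m
Total distance = 118 m

118 m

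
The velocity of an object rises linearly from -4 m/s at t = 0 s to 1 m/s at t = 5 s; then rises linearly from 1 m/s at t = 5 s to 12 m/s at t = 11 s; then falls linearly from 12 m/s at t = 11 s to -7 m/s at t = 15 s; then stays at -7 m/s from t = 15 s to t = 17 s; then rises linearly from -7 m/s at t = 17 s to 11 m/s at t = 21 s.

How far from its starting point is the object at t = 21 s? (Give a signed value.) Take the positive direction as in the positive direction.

35.5 m

Net displacement equals the area under the velocity-time graph (areas below the axis count negative).
0–5 s: ½(-4 + 1)(5) = -7.5 m
5–11 s: ½(1 + 12)(6) = 39 m
11–15 s: ½(12 + -7)(4) = 10 m
15–17 s: -7 × 2 = -14 m
17–21 s: ½(-7 + 11)(4) = 8 m
Net displacement = 35.5 m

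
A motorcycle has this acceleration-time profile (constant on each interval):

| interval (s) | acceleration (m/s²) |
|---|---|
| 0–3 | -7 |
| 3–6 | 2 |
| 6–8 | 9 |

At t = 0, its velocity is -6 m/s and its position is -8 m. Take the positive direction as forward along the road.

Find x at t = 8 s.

-153.5 m

On each constant-a segment, Δv = aΔt and Δx = v₀Δt + ½aΔt²; chain segment to segment.
0–3 s: v starts -6 m/s; Δx = -6·3 + ½·-7·3² = -49.5 m; v ends -27 m/s.
3–6 s: v starts -27 m/s; Δx = -27·3 + ½·2·3² = -72 m; v ends -21 m/s.
6–8 s: v starts -21 m/s; Δx = -21·2 + ½·9·2² = -24 m; v ends -3 m/s.
x(8) = -8 + Σ Δx = -153.5 m.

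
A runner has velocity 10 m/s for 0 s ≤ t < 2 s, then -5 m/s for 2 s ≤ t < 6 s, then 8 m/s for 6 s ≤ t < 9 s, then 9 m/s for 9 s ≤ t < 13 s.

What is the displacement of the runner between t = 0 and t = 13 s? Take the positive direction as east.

60 m

Net displacement equals the area under the velocity-time graph (areas below the axis count negative).
0–2 s: 10 × 2 = 20 m
2–6 s: -5 × 4 = -20 m
6–9 s: 8 × 3 = 24 m
9–13 s: 9 × 4 = 36 m
Net displacement = 60 m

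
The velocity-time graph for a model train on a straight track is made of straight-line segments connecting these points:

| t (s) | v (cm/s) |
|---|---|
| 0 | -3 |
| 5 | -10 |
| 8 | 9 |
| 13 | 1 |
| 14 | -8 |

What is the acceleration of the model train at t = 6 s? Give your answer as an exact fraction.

19/3 cm/s²

Acceleration is the slope of the v-t graph on 5–8 s: (9 − -10)/(8 − 5) = 19/3 cm/s².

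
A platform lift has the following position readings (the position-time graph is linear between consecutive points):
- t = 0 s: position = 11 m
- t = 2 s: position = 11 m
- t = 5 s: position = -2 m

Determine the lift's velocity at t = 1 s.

0 m/s

Velocity is the slope of the x-t graph on 0–2 s: (11 − 11)/(2 − 0) = 0 m/s.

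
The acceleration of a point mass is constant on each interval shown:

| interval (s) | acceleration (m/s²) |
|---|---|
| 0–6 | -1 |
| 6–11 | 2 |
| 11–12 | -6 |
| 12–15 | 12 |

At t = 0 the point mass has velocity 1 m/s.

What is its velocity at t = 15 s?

35 m/s

Δv equals the area under the a-t graph; then v = v₀ + Δv.
0–6 s: -1 × 6 = -6 m/s
6–11 s: 2 × 5 = 10 m/s
11–12 s: -6 × 1 = -6 m/s
12–15 s: 12 × 3 = 36 m/s
Δv = 34 m/s, so v(15) = 1 + (34) = 35 m/s.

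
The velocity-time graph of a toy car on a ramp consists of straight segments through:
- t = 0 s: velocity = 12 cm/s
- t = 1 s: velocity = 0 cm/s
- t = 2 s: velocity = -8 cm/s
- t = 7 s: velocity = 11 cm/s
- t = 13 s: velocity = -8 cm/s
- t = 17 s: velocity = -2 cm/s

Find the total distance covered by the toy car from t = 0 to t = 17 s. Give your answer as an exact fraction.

3175/38 cm

Total distance travelled is ∫|v| dt — sum the magnitudes of each area piece.
0–1 s: |½(12 + 0)(1)| = 6 cm
1–2 s: |½(0 + -8)(1)| = 4 cm
2–7 s: v = 0 at t = 78/19 s; triangle areas 160/19 + 605/38 = 925/38 cm
7–13 s: v = 0 at t = 199/19 s; triangle areas 363/19 + 192/19 = 555/19 cm
13–17 s: |½(-8 + -2)(4)| = 20 cm
Total distance = 3175/38 cm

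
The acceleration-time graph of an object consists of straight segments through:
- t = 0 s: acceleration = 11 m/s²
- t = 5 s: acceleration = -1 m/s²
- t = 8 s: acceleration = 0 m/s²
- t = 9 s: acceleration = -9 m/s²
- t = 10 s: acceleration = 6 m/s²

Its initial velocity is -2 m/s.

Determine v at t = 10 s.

Δv equals the area under the a-t graph; then v = v₀ + Δv.
0–5 s: ½(11 + -1)(5) = 25 m/s
5–8 s: ½(-1 + 0)(3) = -1.5 m/s
8–9 s: ½(0 + -9)(1) = -4.5 m/s
9–10 s: ½(-9 + 6)(1) = -1.5 m/s
Δv = 17.5 m/s, so v(10) = -2 + (17.5) = 15.5 m/s.

15.5 m/s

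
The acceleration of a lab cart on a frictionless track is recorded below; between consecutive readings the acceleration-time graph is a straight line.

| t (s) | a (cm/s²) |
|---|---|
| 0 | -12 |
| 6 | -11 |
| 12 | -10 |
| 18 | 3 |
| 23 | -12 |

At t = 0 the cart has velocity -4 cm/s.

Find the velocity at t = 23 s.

Δv equals the area under the a-t graph; then v = v₀ + Δv.
0–6 s: ½(-12 + -11)(6) = -69 cm/s
6–12 s: ½(-11 + -10)(6) = -63 cm/s
12–18 s: ½(-10 + 3)(6) = -21 cm/s
18–23 s: ½(3 + -12)(5) = -22.5 cm/s
Δv = -175.5 cm/s, so v(23) = -4 + (-175.5) = -179.5 cm/s.

-179.5 cm/s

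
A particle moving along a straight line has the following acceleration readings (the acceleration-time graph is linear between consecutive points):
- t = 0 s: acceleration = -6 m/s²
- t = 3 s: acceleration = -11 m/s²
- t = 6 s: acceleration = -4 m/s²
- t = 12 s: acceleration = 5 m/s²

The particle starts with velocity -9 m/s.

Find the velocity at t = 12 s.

Δv equals the area under the a-t graph; then v = v₀ + Δv.
0–3 s: ½(-6 + -11)(3) = -25.5 m/s
3–6 s: ½(-11 + -4)(3) = -22.5 m/s
6–12 s: ½(-4 + 5)(6) = 3 m/s
Δv = -45 m/s, so v(12) = -9 + (-45) = -54 m/s.

-54 m/s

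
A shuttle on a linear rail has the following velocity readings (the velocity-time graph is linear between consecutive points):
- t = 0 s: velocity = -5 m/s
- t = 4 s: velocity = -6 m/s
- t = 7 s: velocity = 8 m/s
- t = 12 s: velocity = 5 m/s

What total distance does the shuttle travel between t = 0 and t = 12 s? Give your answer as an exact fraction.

Distance (not displacement) is the total path length: add the absolute areas under v-t.
0–4 s: |½(-5 + -6)(4)| = 22 m
4–7 s: v = 0 at t = 37/7 s; triangle areas 27/7 + 48/7 = 75/7 m
7–12 s: |½(8 + 5)(5)| = 32.5 m
Total distance = 913/14 m

913/14 m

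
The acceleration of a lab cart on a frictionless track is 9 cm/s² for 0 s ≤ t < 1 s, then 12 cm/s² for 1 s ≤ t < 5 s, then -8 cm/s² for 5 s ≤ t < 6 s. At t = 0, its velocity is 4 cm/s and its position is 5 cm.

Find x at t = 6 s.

218.5 cm

On each constant-a segment, Δv = aΔt and Δx = v₀Δt + ½aΔt²; chain segment to segment.
0–1 s: v starts 4 cm/s; Δx = 4·1 + ½·9·1² = 8.5 cm; v ends 13 cm/s.
1–5 s: v starts 13 cm/s; Δx = 13·4 + ½·12·4² = 148 cm; v ends 61 cm/s.
5–6 s: v starts 61 cm/s; Δx = 61·1 + ½·-8·1² = 57 cm; v ends 53 cm/s.
x(6) = 5 + Σ Δx = 218.5 cm.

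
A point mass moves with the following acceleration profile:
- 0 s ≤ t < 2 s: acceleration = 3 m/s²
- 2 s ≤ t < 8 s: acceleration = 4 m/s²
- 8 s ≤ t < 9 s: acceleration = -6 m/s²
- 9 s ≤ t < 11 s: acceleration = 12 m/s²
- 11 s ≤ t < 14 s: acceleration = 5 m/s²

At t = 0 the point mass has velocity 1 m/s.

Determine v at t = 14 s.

64 m/s

Δv equals the area under the a-t graph; then v = v₀ + Δv.
0–2 s: 3 × 2 = 6 m/s
2–8 s: 4 × 6 = 24 m/s
8–9 s: -6 × 1 = -6 m/s
9–11 s: 12 × 2 = 24 m/s
11–14 s: 5 × 3 = 15 m/s
Δv = 63 m/s, so v(14) = 1 + (63) = 64 m/s.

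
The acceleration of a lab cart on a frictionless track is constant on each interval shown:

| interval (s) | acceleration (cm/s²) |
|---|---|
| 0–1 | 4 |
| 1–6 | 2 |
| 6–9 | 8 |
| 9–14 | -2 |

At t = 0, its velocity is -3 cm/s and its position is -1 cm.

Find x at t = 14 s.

On each constant-a segment, Δv = aΔt and Δx = v₀Δt + ½aΔt²; chain segment to segment.
0–1 s: v starts -3 cm/s; Δx = -3·1 + ½·4·1² = -1 cm; v ends 1 cm/s.
1–6 s: v starts 1 cm/s; Δx = 1·5 + ½·2·5² = 30 cm; v ends 11 cm/s.
6–9 s: v starts 11 cm/s; Δx = 11·3 + ½·8·3² = 69 cm; v ends 35 cm/s.
9–14 s: v starts 35 cm/s; Δx = 35·5 + ½·-2·5² = 150 cm; v ends 25 cm/s.
x(14) = -1 + Σ Δx = 247 cm.

247 cm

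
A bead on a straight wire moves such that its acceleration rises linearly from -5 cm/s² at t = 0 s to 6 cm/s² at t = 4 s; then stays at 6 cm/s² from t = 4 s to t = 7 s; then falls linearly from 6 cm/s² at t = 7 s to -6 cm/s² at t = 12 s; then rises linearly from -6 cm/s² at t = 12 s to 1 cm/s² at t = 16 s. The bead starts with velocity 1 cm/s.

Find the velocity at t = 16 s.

Δv equals the area under the a-t graph; then v = v₀ + Δv.
0–4 s: ½(-5 + 6)(4) = 2 cm/s
4–7 s: 6 × 3 = 18 cm/s
7–12 s: ½(6 + -6)(5) = 0 cm/s
12–16 s: ½(-6 + 1)(4) = -10 cm/s
Δv = 10 cm/s, so v(16) = 1 + (10) = 11 cm/s.

11 cm/s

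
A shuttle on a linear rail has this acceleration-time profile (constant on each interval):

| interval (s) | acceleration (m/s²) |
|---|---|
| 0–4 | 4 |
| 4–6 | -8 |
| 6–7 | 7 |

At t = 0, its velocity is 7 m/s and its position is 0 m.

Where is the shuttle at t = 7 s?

On each constant-a segment, Δv = aΔt and Δx = v₀Δt + ½aΔt²; chain segment to segment.
0–4 s: v starts 7 m/s; Δx = 7·4 + ½·4·4² = 60 m; v ends 23 m/s.
4–6 s: v starts 23 m/s; Δx = 23·2 + ½·-8·2² = 30 m; v ends 7 m/s.
6–7 s: v starts 7 m/s; Δx = 7·1 + ½·7·1² = 10.5 m; v ends 14 m/s.
x(7) = 0 + Σ Δx = 100.5 m.

100.5 m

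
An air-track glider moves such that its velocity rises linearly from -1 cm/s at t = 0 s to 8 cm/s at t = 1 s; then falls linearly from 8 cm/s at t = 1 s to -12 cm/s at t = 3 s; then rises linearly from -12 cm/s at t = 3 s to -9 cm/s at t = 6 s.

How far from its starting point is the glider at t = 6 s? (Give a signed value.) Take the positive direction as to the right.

-32 cm

Net displacement equals the area under the velocity-time graph (areas below the axis count negative).
0–1 s: ½(-1 + 8)(1) = 3.5 cm
1–3 s: ½(8 + -12)(2) = -4 cm
3–6 s: ½(-12 + -9)(3) = -31.5 cm
Net displacement = -32 cm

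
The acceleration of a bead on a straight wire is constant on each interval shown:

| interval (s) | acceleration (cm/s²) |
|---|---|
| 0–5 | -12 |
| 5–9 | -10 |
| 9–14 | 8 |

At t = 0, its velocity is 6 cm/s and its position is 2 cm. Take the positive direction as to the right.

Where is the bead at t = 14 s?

On each constant-a segment, Δv = aΔt and Δx = v₀Δt + ½aΔt²; chain segment to segment.
0–5 s: v starts 6 cm/s; Δx = 6·5 + ½·-12·5² = -120 cm; v ends -54 cm/s.
5–9 s: v starts -54 cm/s; Δx = -54·4 + ½·-10·4² = -296 cm; v ends -94 cm/s.
9–14 s: v starts -94 cm/s; Δx = -94·5 + ½·8·5² = -370 cm; v ends -54 cm/s.
x(14) = 2 + Σ Δx = -784 cm.

-784 cm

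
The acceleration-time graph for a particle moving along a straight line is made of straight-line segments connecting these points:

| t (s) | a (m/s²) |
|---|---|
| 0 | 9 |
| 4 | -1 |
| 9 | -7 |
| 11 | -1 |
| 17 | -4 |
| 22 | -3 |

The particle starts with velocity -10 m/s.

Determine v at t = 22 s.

Δv equals the area under the a-t graph; then v = v₀ + Δv.
0–4 s: ½(9 + -1)(4) = 16 m/s
4–9 s: ½(-1 + -7)(5) = -20 m/s
9–11 s: ½(-7 + -1)(2) = -8 m/s
11–17 s: ½(-1 + -4)(6) = -15 m/s
17–22 s: ½(-4 + -3)(5) = -17.5 m/s
Δv = -44.5 m/s, so v(22) = -10 + (-44.5) = -54.5 m/s.

-54.5 m/s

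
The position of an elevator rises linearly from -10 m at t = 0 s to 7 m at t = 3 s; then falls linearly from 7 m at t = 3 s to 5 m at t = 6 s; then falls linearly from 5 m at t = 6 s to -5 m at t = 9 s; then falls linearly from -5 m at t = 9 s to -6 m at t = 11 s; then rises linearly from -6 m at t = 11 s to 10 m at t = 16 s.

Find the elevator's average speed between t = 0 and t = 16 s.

Average speed = (total path length)/(elapsed time); on a piecewise-linear x-t graph the path length is Σ|Δx|.
0–3 s: |Δx| = |7 − -10| = 17 m
3–6 s: |Δx| = |5 − 7| = 2 m
6–9 s: |Δx| = |-5 − 5| = 10 m
9–11 s: |Δx| = |-6 − -5| = 1 m
11–16 s: |Δx| = |10 − -6| = 16 m
Total path = 46 m; average speed = 46/16 = 2.875 m/s.

2.875 m/s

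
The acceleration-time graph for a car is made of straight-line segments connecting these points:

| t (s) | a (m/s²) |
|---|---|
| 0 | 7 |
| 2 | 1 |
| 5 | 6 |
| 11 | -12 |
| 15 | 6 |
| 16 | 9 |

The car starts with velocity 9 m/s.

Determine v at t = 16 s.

5 m/s

Δv equals the area under the a-t graph; then v = v₀ + Δv.
0–2 s: ½(7 + 1)(2) = 8 m/s
2–5 s: ½(1 + 6)(3) = 10.5 m/s
5–11 s: ½(6 + -12)(6) = -18 m/s
11–15 s: ½(-12 + 6)(4) = -12 m/s
15–16 s: ½(6 + 9)(1) = 7.5 m/s
Δv = -4 m/s, so v(16) = 9 + (-4) = 5 m/s.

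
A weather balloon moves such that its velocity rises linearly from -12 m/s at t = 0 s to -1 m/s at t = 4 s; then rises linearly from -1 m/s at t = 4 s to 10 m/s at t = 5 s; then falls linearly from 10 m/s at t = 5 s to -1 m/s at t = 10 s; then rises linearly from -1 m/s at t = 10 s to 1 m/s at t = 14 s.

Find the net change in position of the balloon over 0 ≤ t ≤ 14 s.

Net displacement equals the area under the velocity-time graph (areas below the axis count negative).
0–4 s: ½(-12 + -1)(4) = -26 m
4–5 s: ½(-1 + 10)(1) = 4.5 m
5–10 s: ½(10 + -1)(5) = 22.5 m
10–14 s: ½(-1 + 1)(4) = 0 m
Net displacement = 1 m

1 m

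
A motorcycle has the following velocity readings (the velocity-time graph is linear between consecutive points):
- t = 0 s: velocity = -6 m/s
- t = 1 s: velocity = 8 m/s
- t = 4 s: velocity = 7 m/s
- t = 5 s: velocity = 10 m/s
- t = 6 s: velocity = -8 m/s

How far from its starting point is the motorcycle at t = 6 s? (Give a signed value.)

Net displacement equals the area under the velocity-time graph (areas below the axis count negative).
0–1 s: ½(-6 + 8)(1) = 1 m
1–4 s: ½(8 + 7)(3) = 22.5 m
4–5 s: ½(7 + 10)(1) = 8.5 m
5–6 s: ½(10 + -8)(1) = 1 m
Net displacement = 33 m

33 m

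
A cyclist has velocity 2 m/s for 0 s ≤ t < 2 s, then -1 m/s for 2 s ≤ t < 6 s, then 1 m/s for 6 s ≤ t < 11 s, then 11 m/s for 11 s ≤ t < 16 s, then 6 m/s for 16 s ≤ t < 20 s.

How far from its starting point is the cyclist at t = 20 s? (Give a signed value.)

84 m

Net displacement equals the area under the velocity-time graph (areas below the axis count negative).
0–2 s: 2 × 2 = 4 m
2–6 s: -1 × 4 = -4 m
6–11 s: 1 × 5 = 5 m
11–16 s: 11 × 5 = 55 m
16–20 s: 6 × 4 = 24 m
Net displacement = 84 m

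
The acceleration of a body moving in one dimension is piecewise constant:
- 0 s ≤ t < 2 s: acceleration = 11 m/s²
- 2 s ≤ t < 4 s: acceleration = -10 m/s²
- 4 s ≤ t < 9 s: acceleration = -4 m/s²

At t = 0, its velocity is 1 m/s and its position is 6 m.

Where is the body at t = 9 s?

21 m

On each constant-a segment, Δv = aΔt and Δx = v₀Δt + ½aΔt²; chain segment to segment.
0–2 s: v starts 1 m/s; Δx = 1·2 + ½·11·2² = 24 m; v ends 23 m/s.
2–4 s: v starts 23 m/s; Δx = 23·2 + ½·-10·2² = 26 m; v ends 3 m/s.
4–9 s: v starts 3 m/s; Δx = 3·5 + ½·-4·5² = -35 m; v ends -17 m/s.
x(9) = 6 + Σ Δx = 21 m.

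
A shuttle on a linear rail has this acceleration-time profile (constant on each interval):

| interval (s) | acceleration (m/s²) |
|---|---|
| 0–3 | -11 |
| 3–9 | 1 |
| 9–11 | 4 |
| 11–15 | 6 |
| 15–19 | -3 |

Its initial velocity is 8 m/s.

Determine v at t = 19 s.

1 m/s

Δv equals the area under the a-t graph; then v = v₀ + Δv.
0–3 s: -11 × 3 = -33 m/s
3–9 s: 1 × 6 = 6 m/s
9–11 s: 4 × 2 = 8 m/s
11–15 s: 6 × 4 = 24 m/s
15–19 s: -3 × 4 = -12 m/s
Δv = -7 m/s, so v(19) = 8 + (-7) = 1 m/s.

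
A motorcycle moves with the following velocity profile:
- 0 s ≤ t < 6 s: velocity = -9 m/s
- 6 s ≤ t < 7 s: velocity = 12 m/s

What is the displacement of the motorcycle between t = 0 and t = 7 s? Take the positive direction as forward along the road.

Net displacement equals the area under the velocity-time graph (areas below the axis count negative).
0–6 s: -9 × 6 = -54 m
6–7 s: 12 × 1 = 12 m
Net displacement = -42 m

-42 m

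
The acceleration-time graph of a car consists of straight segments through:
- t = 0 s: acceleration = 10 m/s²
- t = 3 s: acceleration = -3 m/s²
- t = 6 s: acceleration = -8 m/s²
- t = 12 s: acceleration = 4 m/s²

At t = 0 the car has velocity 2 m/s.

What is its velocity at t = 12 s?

Δv equals the area under the a-t graph; then v = v₀ + Δv.
0–3 s: ½(10 + -3)(3) = 10.5 m/s
3–6 s: ½(-3 + -8)(3) = -16.5 m/s
6–12 s: ½(-8 + 4)(6) = -12 m/s
Δv = -18 m/s, so v(12) = 2 + (-18) = -16 m/s.

-16 m/s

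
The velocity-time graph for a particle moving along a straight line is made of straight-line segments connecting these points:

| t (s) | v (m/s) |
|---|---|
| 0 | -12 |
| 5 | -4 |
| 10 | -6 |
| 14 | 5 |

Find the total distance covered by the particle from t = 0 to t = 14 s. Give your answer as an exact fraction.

837/11 m

Distance (not displacement) is the total path length: add the absolute areas under v-t.
0–5 s: |½(-12 + -4)(5)| = 40 m
5–10 s: |½(-4 + -6)(5)| = 25 m
10–14 s: v = 0 at t = 134/11 s; triangle areas 72/11 + 50/11 = 122/11 m
Total distance = 837/11 m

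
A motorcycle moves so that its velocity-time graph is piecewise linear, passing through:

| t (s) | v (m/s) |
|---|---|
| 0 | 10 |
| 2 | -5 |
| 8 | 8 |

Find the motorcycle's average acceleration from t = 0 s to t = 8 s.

-0.25 m/s²

Average acceleration = Δv/Δt = (8 − 10)/(8 − 0) = -0.25 m/s².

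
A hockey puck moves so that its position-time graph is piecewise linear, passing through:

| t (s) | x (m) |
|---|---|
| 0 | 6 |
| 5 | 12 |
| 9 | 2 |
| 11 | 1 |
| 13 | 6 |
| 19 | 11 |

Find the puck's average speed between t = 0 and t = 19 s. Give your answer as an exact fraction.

Average speed = (total path length)/(elapsed time); on a piecewise-linear x-t graph the path length is Σ|Δx|.
0–5 s: |Δx| = |12 − 6| = 6 m
5–9 s: |Δx| = |2 − 12| = 10 m
9–11 s: |Δx| = |1 − 2| = 1 m
11–13 s: |Δx| = |6 − 1| = 5 m
13–19 s: |Δx| = |11 − 6| = 5 m
Total path = 27 m; average speed = 27/19 = 27/19 m/s.

27/19 m/s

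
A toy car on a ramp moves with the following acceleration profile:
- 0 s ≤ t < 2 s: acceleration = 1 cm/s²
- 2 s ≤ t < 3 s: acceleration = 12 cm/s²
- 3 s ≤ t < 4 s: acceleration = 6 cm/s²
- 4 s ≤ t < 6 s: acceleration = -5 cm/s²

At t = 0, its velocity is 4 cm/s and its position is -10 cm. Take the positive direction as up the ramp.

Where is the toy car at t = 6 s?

71 cm

On each constant-a segment, Δv = aΔt and Δx = v₀Δt + ½aΔt²; chain segment to segment.
0–2 s: v starts 4 cm/s; Δx = 4·2 + ½·1·2² = 10 cm; v ends 6 cm/s.
2–3 s: v starts 6 cm/s; Δx = 6·1 + ½·12·1² = 12 cm; v ends 18 cm/s.
3–4 s: v starts 18 cm/s; Δx = 18·1 + ½·6·1² = 21 cm; v ends 24 cm/s.
4–6 s: v starts 24 cm/s; Δx = 24·2 + ½·-5·2² = 38 cm; v ends 14 cm/s.
x(6) = -10 + Σ Δx = 71 cm.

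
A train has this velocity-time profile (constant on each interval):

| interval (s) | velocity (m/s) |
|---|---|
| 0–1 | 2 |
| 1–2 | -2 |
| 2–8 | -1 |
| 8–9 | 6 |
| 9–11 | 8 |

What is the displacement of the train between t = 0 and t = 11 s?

Net displacement equals the area under the velocity-time graph (areas below the axis count negative).
0–1 s: 2 × 1 = 2 m
1–2 s: -2 × 1 = -2 m
2–8 s: -1 × 6 = -6 m
8–9 s: 6 × 1 = 6 m
9–11 s: 8 × 2 = 16 m
Net displacement = 16 m

16 m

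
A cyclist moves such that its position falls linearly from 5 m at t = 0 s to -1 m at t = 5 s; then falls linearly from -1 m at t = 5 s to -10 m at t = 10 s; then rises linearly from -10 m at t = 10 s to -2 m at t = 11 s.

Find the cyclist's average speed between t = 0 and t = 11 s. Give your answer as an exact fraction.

Average speed = (total path length)/(elapsed time); on a piecewise-linear x-t graph the path length is Σ|Δx|.
0–5 s: |Δx| = |-1 − 5| = 6 m
5–10 s: |Δx| = |-10 − -1| = 9 m
10–11 s: |Δx| = |-2 − -10| = 8 m
Total path = 23 m; average speed = 23/11 = 23/11 m/s.

23/11 m/s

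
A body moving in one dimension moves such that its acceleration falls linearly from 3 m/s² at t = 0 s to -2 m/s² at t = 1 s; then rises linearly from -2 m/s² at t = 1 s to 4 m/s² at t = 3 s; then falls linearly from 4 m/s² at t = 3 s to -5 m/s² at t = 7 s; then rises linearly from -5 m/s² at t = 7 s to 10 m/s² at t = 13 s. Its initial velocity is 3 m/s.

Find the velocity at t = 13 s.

Δv equals the area under the a-t graph; then v = v₀ + Δv.
0–1 s: ½(3 + -2)(1) = 0.5 m/s
1–3 s: ½(-2 + 4)(2) = 2 m/s
3–7 s: ½(4 + -5)(4) = -2 m/s
7–13 s: ½(-5 + 10)(6) = 15 m/s
Δv = 15.5 m/s, so v(13) = 3 + (15.5) = 18.5 m/s.

18.5 m/s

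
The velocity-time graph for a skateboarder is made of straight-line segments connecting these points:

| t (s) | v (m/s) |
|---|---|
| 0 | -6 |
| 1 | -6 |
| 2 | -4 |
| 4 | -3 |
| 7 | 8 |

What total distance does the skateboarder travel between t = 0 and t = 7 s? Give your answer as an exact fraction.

615/22 m

Distance (not displacement) is the total path length: add the absolute areas under v-t.
0–1 s: |-6| × 1 = 6 m
1–2 s: |½(-6 + -4)(1)| = 5 m
2–4 s: |½(-4 + -3)(2)| = 7 m
4–7 s: v = 0 at t = 53/11 s; triangle areas 27/22 + 96/11 = 219/22 m
Total distance = 615/22 m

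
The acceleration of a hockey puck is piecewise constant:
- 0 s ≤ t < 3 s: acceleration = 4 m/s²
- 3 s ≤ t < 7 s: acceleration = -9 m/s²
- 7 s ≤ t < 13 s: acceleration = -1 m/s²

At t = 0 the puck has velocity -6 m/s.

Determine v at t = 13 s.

Δv equals the area under the a-t graph; then v = v₀ + Δv.
0–3 s: 4 × 3 = 12 m/s
3–7 s: -9 × 4 = -36 m/s
7–13 s: -1 × 6 = -6 m/s
Δv = -30 m/s, so v(13) = -6 + (-30) = -36 m/s.

-36 m/s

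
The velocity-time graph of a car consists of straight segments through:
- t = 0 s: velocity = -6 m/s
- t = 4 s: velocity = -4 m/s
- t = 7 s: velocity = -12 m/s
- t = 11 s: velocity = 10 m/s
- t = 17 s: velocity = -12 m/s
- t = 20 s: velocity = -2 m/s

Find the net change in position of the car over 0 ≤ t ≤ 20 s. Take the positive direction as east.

-75 m

Net displacement equals the area under the velocity-time graph (areas below the axis count negative).
0–4 s: ½(-6 + -4)(4) = -20 m
4–7 s: ½(-4 + -12)(3) = -24 m
7–11 s: ½(-12 + 10)(4) = -4 m
11–17 s: ½(10 + -12)(6) = -6 m
17–20 s: ½(-12 + -2)(3) = -21 m
Net displacement = -75 m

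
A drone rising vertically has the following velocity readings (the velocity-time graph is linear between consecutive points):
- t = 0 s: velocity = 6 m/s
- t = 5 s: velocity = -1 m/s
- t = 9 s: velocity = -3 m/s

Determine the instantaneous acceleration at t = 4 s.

-1.4 m/s²

Acceleration is the slope of the v-t graph on 0–5 s: (-1 − 6)/(5 − 0) = -1.4 m/s².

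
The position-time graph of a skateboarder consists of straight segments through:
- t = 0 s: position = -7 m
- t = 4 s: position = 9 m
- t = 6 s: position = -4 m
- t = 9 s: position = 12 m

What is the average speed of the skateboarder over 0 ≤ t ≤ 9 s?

Average speed = (total path length)/(elapsed time); on a piecewise-linear x-t graph the path length is Σ|Δx|.
0–4 s: |Δx| = |9 − -7| = 16 m
4–6 s: |Δx| = |-4 − 9| = 13 m
6–9 s: |Δx| = |12 − -4| = 16 m
Total path = 45 m; average speed = 45/9 = 5 m/s.

5 m/s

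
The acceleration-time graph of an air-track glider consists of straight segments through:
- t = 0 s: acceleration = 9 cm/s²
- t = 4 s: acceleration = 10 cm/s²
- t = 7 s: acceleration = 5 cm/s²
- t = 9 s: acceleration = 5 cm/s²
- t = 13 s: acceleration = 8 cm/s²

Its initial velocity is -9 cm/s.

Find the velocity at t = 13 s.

87.5 cm/s

Δv equals the area under the a-t graph; then v = v₀ + Δv.
0–4 s: ½(9 + 10)(4) = 38 cm/s
4–7 s: ½(10 + 5)(3) = 22.5 cm/s
7–9 s: 5 × 2 = 10 cm/s
9–13 s: ½(5 + 8)(4) = 26 cm/s
Δv = 96.5 cm/s, so v(13) = -9 + (96.5) = 87.5 cm/s.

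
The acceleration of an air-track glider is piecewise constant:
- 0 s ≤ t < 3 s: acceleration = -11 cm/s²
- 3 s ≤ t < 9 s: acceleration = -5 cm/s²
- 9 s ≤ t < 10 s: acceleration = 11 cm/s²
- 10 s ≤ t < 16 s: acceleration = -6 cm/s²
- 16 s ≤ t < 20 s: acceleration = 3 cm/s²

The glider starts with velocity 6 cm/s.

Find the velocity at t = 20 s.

-70 cm/s

Δv equals the area under the a-t graph; then v = v₀ + Δv.
0–3 s: -11 × 3 = -33 cm/s
3–9 s: -5 × 6 = -30 cm/s
9–10 s: 11 × 1 = 11 cm/s
10–16 s: -6 × 6 = -36 cm/s
16–20 s: 3 × 4 = 12 cm/s
Δv = -76 cm/s, so v(20) = 6 + (-76) = -70 cm/s.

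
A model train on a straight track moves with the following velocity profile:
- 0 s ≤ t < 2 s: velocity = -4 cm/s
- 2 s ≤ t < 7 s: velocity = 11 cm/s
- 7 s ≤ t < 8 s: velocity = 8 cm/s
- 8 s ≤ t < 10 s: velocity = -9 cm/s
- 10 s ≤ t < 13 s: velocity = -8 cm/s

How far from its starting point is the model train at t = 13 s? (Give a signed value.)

13 cm

Net displacement equals the area under the velocity-time graph (areas below the axis count negative).
0–2 s: -4 × 2 = -8 cm
2–7 s: 11 × 5 = 55 cm
7–8 s: 8 × 1 = 8 cm
8–10 s: -9 × 2 = -18 cm
10–13 s: -8 × 3 = -24 cm
Net displacement = 13 cm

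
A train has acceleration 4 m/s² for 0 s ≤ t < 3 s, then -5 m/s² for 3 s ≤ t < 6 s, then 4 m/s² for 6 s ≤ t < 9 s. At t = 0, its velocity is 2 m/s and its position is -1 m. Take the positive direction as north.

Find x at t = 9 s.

On each constant-a segment, Δv = aΔt and Δx = v₀Δt + ½aΔt²; chain segment to segment.
0–3 s: v starts 2 m/s; Δx = 2·3 + ½·4·3² = 24 m; v ends 14 m/s.
3–6 s: v starts 14 m/s; Δx = 14·3 + ½·-5·3² = 19.5 m; v ends -1 m/s.
6–9 s: v starts -1 m/s; Δx = -1·3 + ½·4·3² = 15 m; v ends 11 m/s.
x(9) = -1 + Σ Δx = 57.5 m.

57.5 m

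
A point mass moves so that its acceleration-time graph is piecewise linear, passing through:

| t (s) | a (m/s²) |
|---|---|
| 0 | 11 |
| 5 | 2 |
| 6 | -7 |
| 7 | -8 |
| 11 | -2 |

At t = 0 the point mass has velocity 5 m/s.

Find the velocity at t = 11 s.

Δv equals the area under the a-t graph; then v = v₀ + Δv.
0–5 s: ½(11 + 2)(5) = 32.5 m/s
5–6 s: ½(2 + -7)(1) = -2.5 m/s
6–7 s: ½(-7 + -8)(1) = -7.5 m/s
7–11 s: ½(-8 + -2)(4) = -20 m/s
Δv = 2.5 m/s, so v(11) = 5 + (2.5) = 7.5 m/s.

7.5 m/s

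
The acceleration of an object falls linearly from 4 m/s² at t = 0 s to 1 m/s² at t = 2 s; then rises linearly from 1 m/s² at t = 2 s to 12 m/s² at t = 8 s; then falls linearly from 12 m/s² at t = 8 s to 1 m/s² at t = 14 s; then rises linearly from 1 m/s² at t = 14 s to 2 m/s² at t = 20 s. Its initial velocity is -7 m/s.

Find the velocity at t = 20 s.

Δv equals the area under the a-t graph; then v = v₀ + Δv.
0–2 s: ½(4 + 1)(2) = 5 m/s
2–8 s: ½(1 + 12)(6) = 39 m/s
8–14 s: ½(12 + 1)(6) = 39 m/s
14–20 s: ½(1 + 2)(6) = 9 m/s
Δv = 92 m/s, so v(20) = -7 + (92) = 85 m/s.

85 m/s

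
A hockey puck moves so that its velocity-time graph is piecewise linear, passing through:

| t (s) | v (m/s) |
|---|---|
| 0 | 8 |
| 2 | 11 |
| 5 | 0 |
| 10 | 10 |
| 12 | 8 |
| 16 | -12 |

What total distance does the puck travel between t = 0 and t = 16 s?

99.3 m

Total distance travelled is ∫|v| dt — sum the magnitudes of each area piece.
0–2 s: |½(8 + 11)(2)| = 19 m
2–5 s: |½(11 + 0)(3)| = 16.5 m
5–10 s: |½(0 + 10)(5)| = 25 m
10–12 s: |½(10 + 8)(2)| = 18 m
12–16 s: v = 0 at t = 13.6 s; triangle areas 6.4 + 14.4 = 20.8 m
Total distance = 99.3 m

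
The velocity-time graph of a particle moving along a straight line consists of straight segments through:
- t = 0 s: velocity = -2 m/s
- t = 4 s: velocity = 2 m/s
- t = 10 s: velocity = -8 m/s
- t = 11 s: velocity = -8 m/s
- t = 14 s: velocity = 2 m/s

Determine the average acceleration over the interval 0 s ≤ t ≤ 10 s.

-0.6 m/s²

Average acceleration = Δv/Δt = (-8 − -2)/(10 − 0) = -0.6 m/s².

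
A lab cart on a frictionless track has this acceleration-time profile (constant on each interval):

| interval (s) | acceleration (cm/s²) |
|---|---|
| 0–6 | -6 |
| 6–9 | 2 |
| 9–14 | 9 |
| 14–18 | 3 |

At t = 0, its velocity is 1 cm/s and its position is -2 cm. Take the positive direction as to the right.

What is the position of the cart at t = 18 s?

-144.5 cm

On each constant-a segment, Δv = aΔt and Δx = v₀Δt + ½aΔt²; chain segment to segment.
0–6 s: v starts 1 cm/s; Δx = 1·6 + ½·-6·6² = -102 cm; v ends -35 cm/s.
6–9 s: v starts -35 cm/s; Δx = -35·3 + ½·2·3² = -96 cm; v ends -29 cm/s.
9–14 s: v starts -29 cm/s; Δx = -29·5 + ½·9·5² = -32.5 cm; v ends 16 cm/s.
14–18 s: v starts 16 cm/s; Δx = 16·4 + ½·3·4² = 88 cm; v ends 28 cm/s.
x(18) = -2 + Σ Δx = -144.5 cm.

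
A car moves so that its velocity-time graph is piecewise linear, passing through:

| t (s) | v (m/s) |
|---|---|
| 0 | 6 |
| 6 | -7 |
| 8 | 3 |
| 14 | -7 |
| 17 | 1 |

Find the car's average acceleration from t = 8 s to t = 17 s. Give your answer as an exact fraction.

-2/9 m/s²

Average acceleration = Δv/Δt = (1 − 3)/(17 − 8) = -2/9 m/s².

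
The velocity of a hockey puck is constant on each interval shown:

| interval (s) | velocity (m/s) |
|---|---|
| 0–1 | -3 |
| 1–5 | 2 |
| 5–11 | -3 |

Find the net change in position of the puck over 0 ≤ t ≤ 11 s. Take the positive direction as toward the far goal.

-13 m

Displacement is the signed area under the v-t curve.
0–1 s: -3 × 1 = -3 m
1–5 s: 2 × 4 = 8 m
5–11 s: -3 × 6 = -18 m
Net displacement = -13 m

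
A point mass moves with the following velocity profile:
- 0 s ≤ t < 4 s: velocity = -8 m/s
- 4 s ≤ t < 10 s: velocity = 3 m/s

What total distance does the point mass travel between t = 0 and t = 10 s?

50 m

Total distance travelled is ∫|v| dt — sum the magnitudes of each area piece.
0–4 s: |-8| × 4 = 32 m
4–10 s: |3| × 6 = 18 m
Total distance = 50 m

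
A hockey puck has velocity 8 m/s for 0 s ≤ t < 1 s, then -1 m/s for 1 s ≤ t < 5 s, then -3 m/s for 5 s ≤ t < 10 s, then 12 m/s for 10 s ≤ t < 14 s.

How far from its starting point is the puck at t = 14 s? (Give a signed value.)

Net displacement equals the area under the velocity-time graph (areas below the axis count negative).
0–1 s: 8 × 1 = 8 m
1–5 s: -1 × 4 = -4 m
5–10 s: -3 × 5 = -15 m
10–14 s: 12 × 4 = 48 m
Net displacement = 37 m

37 m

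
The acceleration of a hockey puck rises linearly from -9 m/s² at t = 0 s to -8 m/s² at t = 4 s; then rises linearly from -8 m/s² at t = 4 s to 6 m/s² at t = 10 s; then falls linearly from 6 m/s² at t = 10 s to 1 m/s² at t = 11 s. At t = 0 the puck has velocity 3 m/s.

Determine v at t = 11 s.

Δv equals the area under the a-t graph; then v = v₀ + Δv.
0–4 s: ½(-9 + -8)(4) = -34 m/s
4–10 s: ½(-8 + 6)(6) = -6 m/s
10–11 s: ½(6 + 1)(1) = 3.5 m/s
Δv = -36.5 m/s, so v(11) = 3 + (-36.5) = -33.5 m/s.

-33.5 m/s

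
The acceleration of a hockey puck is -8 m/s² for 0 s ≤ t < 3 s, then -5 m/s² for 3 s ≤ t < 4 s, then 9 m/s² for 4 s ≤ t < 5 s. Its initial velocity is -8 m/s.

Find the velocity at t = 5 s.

-28 m/s

Δv equals the area under the a-t graph; then v = v₀ + Δv.
0–3 s: -8 × 3 = -24 m/s
3–4 s: -5 × 1 = -5 m/s
4–5 s: 9 × 1 = 9 m/s
Δv = -20 m/s, so v(5) = -8 + (-20) = -28 m/s.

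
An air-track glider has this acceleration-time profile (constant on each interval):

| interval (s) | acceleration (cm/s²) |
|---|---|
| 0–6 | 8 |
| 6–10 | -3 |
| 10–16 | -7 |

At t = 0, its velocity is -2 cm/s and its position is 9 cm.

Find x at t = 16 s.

On each constant-a segment, Δv = aΔt and Δx = v₀Δt + ½aΔt²; chain segment to segment.
0–6 s: v starts -2 cm/s; Δx = -2·6 + ½·8·6² = 132 cm; v ends 46 cm/s.
6–10 s: v starts 46 cm/s; Δx = 46·4 + ½·-3·4² = 160 cm; v ends 34 cm/s.
10–16 s: v starts 34 cm/s; Δx = 34·6 + ½·-7·6² = 78 cm; v ends -8 cm/s.
x(16) = 9 + Σ Δx = 379 cm.

379 cm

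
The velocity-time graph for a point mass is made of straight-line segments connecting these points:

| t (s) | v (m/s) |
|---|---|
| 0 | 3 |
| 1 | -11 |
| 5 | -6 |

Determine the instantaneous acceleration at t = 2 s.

1.25 m/s²

Acceleration is the slope of the v-t graph on 1–5 s: (-6 − -11)/(5 − 1) = 1.25 m/s².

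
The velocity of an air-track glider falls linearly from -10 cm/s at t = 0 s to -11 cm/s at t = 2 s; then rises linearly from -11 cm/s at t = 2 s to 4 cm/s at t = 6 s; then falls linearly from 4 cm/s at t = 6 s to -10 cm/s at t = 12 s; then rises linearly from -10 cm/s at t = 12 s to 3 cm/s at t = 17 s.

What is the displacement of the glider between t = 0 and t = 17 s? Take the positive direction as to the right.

-70.5 cm

Displacement is the signed area under the v-t curve.
0–2 s: ½(-10 + -11)(2) = -21 cm
2–6 s: ½(-11 + 4)(4) = -14 cm
6–12 s: ½(4 + -10)(6) = -18 cm
12–17 s: ½(-10 + 3)(5) = -17.5 cm
Net displacement = -70.5 cm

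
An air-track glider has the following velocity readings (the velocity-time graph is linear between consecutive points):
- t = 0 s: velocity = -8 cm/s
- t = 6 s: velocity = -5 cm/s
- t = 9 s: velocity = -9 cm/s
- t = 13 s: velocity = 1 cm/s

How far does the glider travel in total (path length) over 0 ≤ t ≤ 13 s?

76.4 cm

Total distance travelled is ∫|v| dt — sum the magnitudes of each area piece.
0–6 s: |½(-8 + -5)(6)| = 39 cm
6–9 s: |½(-5 + -9)(3)| = 21 cm
9–13 s: v = 0 at t = 12.6 s; triangle areas 16.2 + 0.2 = 16.4 cm
Total distance = 76.4 cm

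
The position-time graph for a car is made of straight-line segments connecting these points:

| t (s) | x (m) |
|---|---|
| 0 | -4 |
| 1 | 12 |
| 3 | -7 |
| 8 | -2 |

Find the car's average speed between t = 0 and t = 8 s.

5 m/s

Average speed = (total path length)/(elapsed time); on a piecewise-linear x-t graph the path length is Σ|Δx|.
0–1 s: |Δx| = |12 − -4| = 16 m
1–3 s: |Δx| = |-7 − 12| = 19 m
3–8 s: |Δx| = |-2 − -7| = 5 m
Total path = 40 m; average speed = 40/8 = 5 m/s.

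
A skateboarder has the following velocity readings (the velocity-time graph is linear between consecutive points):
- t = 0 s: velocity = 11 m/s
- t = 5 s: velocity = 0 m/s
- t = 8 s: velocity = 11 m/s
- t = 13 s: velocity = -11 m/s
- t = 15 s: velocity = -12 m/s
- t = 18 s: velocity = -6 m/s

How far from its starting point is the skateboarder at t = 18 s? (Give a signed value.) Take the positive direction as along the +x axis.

Displacement is the signed area under the v-t curve.
0–5 s: ½(11 + 0)(5) = 27.5 m
5–8 s: ½(0 + 11)(3) = 16.5 m
8–13 s: ½(11 + -11)(5) = 0 m
13–15 s: ½(-11 + -12)(2) = -23 m
15–18 s: ½(-12 + -6)(3) = -27 m
Net displacement = -6 m

-6 m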